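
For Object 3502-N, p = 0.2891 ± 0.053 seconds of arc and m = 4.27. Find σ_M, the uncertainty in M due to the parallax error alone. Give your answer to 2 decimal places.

M = m − 5 log₁₀ d + 5 = m + 5 log₁₀ p + 5, so ∂M/∂p = 5/(p ln 10).
σ_M = (5/ln 10) · (σ_p/p) = 2.1715 × 0.053/0.2891 = 2.1715 × 0.18333 = 0.3981.

σ_M = 0.40 mag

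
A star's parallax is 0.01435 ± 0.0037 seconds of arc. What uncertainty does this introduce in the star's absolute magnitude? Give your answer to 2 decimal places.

σ_M = 0.56 mag

M = m − 5 log₁₀ d + 5 = m + 5 log₁₀ p + 5, so ∂M/∂p = 5/(p ln 10).
σ_M = (5/ln 10) · (σ_p/p) = 2.1715 × 0.0037/0.01435 = 2.1715 × 0.25784 = 0.5599.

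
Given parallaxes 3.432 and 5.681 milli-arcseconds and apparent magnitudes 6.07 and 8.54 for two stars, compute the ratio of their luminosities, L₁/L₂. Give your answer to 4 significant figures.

d₁ = 1/p₁ = 1/0.003432″ = 291.38 pc; d₂ = 1/p₂ = 1/0.005681″ = 176.03 pc.
M₁ = m₁ − 5 log₁₀ d₁ + 5 = 6.07 − 12.3223 + 5 = -1.2523.
M₂ = 8.54 − 11.2279 + 5 = 2.3121.
L₁/L₂ = 10^(0.4(M₂ − M₁)) = 10^(0.4 × 3.5644) = 10^1.42576 = 26.654.

L₁/L₂ = 26.65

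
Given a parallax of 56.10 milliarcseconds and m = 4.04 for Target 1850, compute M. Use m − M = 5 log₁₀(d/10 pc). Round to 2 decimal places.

M = 2.78

d = 1/p = 1/0.05610″ = 17.825 pc.
m − M = 5 log₁₀(17.825) − 5 = 6.2551 − 5 = 1.2551.
M = m − (m − M) = 4.04 − 1.2551 = 2.78.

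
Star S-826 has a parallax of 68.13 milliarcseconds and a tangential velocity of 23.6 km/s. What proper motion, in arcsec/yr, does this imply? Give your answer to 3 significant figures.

0.339 arcsec/yr

d = 1/p = 1/0.06813″ = 14.678 pc.
μ = v_t / (4.74 d) = 23.6 / (4.74 × 14.678) = 23.6 / 69.574 = 0.33921 ″/yr.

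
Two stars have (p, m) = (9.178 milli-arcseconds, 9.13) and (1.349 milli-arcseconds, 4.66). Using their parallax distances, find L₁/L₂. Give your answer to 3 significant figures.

d₁ = 1/p₁ = 1/0.009178″ = 108.96 pc; d₂ = 1/p₂ = 1/0.001349″ = 741.29 pc.
M₁ = m₁ − 5 log₁₀ d₁ + 5 = 9.13 − 10.1863 + 5 = 3.9437.
M₂ = 4.66 − 14.3499 + 5 = -4.6899.
L₁/L₂ = 10^(0.4(M₂ − M₁)) = 10^(0.4 × (-8.6336)) = 10^(-3.45344) = 0.00035201.

L₁/L₂ = 0.000352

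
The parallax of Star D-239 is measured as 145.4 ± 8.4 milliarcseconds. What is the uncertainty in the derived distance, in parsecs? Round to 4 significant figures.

d = 1/p, so σ_d = σ_p / p².
σ_d = 0.00840 / (0.1454)² = 0.00840 / 0.021141 = 0.39733 pc.

0.3973 pc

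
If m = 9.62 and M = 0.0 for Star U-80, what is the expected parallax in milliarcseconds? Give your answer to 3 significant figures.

m − M = 9.62 − 0.0 = 9.62.
d = 10^((m−M)/5 + 1) = 10^2.924 = 839.46 pc.
p = 1/d = 1/839.46 = 0.0011912 arcsec = 1.1912 mas.

1.19 mas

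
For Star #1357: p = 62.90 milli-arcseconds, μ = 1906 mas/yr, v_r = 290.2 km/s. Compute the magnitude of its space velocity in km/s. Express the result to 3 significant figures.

324 km/s

d = 1/p = 1/0.06290″ = 15.898 pc.
μ = 1906 mas/yr = 1.906 ″/yr.
v_t = 4.740 μ d = 4.740 × 1.906 × 15.898 = 143.63 km/s.
v = √(v_r² + v_t²) = √(290.2² + 143.63²) = √104846 = 323.8 km/s.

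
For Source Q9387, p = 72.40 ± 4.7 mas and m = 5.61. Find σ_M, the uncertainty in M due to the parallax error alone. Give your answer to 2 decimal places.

σ_M = 0.14 mag

M = m − 5 log₁₀ d + 5 = m + 5 log₁₀ p + 5, so ∂M/∂p = 5/(p ln 10).
σ_M = (5/ln 10) · (σ_p/p) = 2.1715 × 4.7/72.40 = 2.1715 × 0.064917 = 0.14097.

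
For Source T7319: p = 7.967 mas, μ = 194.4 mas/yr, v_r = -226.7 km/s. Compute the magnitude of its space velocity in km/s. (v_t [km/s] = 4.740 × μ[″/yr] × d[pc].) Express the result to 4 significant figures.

254.5 km/s

d = 1/p = 1/0.007967″ = 125.52 pc.
μ = 194.4 mas/yr = 0.1944 ″/yr.
v_t = 4.740 μ d = 4.740 × 0.1944 × 125.52 = 115.66 km/s.
v = √(v_r² + v_t²) = √((-226.7)² + 115.66²) = √64770.1 = 254.5 km/s.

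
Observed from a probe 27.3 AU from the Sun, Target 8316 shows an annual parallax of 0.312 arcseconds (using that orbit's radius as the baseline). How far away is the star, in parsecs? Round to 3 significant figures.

With baseline B (in AU) and parallax p (in arcsec), d = B/p parsecs.
d = 27.3 / 0.312 = 87.5 pc.

87.5 pc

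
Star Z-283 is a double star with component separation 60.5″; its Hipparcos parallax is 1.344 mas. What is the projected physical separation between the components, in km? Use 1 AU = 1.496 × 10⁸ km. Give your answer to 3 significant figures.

d = 1/p = 1/0.001344″ = 744.05 pc.
At distance d (pc), an angle of θ arcsec spans θ·d AU: s = 60.5 × 744.05 = 45015 AU.
= 45015 × 1.496 × 10⁸ km = 6.7342 × 10^12 km.

6.73 × 10^12 km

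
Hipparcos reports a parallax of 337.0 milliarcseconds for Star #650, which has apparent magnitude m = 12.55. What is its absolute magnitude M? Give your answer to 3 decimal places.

M = 15.188

d = 1/p = 1/0.3370″ = 2.9674 pc.
m − M = 5 log₁₀(2.9674) − 5 = 2.3619 − 5 = -2.6381.
M = m − (m − M) = 12.55 − (-2.6381) = 15.188.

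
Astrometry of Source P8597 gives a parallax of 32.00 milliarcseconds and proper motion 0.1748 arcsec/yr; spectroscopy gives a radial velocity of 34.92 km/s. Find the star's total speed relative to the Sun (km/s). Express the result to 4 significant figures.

d = 1/p = 1/0.03200″ = 31.25 pc.
v_t = 4.740 μ d = 4.740 × 0.1748 × 31.25 = 25.892 km/s.
v = √(v_r² + v_t²) = √(34.92² + 25.892²) = √1889.8 = 43.472 km/s.

43.47 km/s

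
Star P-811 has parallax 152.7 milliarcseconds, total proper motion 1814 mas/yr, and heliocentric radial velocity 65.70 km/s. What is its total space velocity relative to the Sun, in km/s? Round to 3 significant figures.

d = 1/p = 1/0.1527″ = 6.5488 pc.
μ = 1814 mas/yr = 1.814 ″/yr.
v_t = 4.740 μ d = 4.740 × 1.814 × 6.5488 = 56.309 km/s.
v = √(v_r² + v_t²) = √(65.70² + 56.309²) = √7487.19 = 86.529 km/s.

86.5 km/s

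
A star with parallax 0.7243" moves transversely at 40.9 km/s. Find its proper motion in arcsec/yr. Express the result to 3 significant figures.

6.25 arcsec/yr

d = 1/p = 1/0.7243″ = 1.3806 pc.
μ = v_t / (4.74 d) = 40.9 / (4.74 × 1.3806) = 40.9 / 6.544 = 6.25 ″/yr.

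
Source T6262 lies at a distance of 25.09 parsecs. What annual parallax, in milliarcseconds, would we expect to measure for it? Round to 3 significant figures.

39.9 mas

p = 1/d = 1/25.09 = 0.039857 arcsec.
= 0.039857 × 1000 = 39.857 mas.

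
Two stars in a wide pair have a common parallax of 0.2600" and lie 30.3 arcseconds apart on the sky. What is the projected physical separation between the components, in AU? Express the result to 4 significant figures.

116.5 AU

d = 1/p = 1/0.2600″ = 3.8462 pc.
At distance d (pc), an angle of θ arcsec spans θ·d AU: s = 30.3 × 3.8462 = 116.54 AU.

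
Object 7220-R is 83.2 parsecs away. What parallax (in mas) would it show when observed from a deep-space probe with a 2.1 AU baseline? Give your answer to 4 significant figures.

p (arcsec) = B (AU) / d (pc).
p = 2.1 / 83.2 = 0.02524 arcsec = 25.24 mas.

25.24 mas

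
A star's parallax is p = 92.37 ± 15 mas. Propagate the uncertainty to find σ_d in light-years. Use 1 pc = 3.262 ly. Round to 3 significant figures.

5.73 ly

d = 1/p, so σ_d = σ_p / p².
σ_d = 0.0150 / (0.09237)² = 0.0150 / 0.0085322 = 1.758 pc = 1.758 × 3.262 ly = 5.7346 ly.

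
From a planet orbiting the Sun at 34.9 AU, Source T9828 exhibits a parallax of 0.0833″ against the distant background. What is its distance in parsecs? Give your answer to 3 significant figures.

With baseline B (in AU) and parallax p (in arcsec), d = B/p parsecs.
d = 34.9 / 0.0833 = 418.97 pc.

419 pc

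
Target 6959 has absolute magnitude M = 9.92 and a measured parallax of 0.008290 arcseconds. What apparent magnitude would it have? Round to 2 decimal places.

m = 15.33

d = 1/p = 1/0.008290″ = 120.63 pc.
m − M = 5 log₁₀ d − 5 = 5 log₁₀(120.63) − 5 = 10.4073 − 5 = 5.4073.
m = M + (m − M) = 9.92 + 5.4073 = 15.33.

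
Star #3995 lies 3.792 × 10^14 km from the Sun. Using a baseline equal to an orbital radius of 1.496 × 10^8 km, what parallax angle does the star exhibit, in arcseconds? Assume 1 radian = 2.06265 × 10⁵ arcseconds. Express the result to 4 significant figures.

θ ≈ B/d = (1.496 × 10^8) / (3.792 × 10^14) = 3.9451 × 10^-7 rad.
In arcseconds: 3.9451 × 10^-7 × 206265 = 0.081374″.

0.08137 arcsec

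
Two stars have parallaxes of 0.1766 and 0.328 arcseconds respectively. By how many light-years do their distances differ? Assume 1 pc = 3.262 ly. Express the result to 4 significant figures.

d_A = 1/0.1766″ = 5.6625 pc; d_B = 1/0.3280″ = 3.0488 pc.
|d_B − d_A| = |3.0488 − 5.6625| = 2.6137 pc = 2.6137 × 3.262 ly = 8.5259 ly.

8.526 ly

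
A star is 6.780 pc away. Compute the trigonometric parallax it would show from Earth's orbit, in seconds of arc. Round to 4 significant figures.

p = 1/d = 1/6.78 = 0.14749 arcsec.

0.1475 arcsec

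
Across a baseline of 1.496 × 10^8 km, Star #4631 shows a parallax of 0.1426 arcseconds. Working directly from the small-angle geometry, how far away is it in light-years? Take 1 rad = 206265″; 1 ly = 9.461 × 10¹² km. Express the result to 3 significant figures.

22.9 ly

θ = 0.1426″ = 0.1426/206265 = 6.9134 × 10^-7 rad.
d = B/θ = (1.496 × 10^8) / (6.9134 × 10^-7) = 2.1639 × 10^14 km = (2.1639 × 10^14) / (9.461 × 10^12) ly = 22.872 ly.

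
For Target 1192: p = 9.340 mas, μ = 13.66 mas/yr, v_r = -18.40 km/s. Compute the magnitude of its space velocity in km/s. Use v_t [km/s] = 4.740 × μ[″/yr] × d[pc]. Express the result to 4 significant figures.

19.66 km/s

d = 1/p = 1/0.009340″ = 107.07 pc.
μ = 13.66 mas/yr = 0.01366 ″/yr.
v_t = 4.740 μ d = 4.740 × 0.01366 × 107.07 = 6.9326 km/s.
v = √(v_r² + v_t²) = √((-18.40)² + 6.9326²) = √386.621 = 19.663 km/s.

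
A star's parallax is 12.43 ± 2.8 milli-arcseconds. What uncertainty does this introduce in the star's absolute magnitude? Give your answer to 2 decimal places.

σ_M = 0.49 mag

M = m − 5 log₁₀ d + 5 = m + 5 log₁₀ p + 5, so ∂M/∂p = 5/(p ln 10).
σ_M = (5/ln 10) · (σ_p/p) = 2.1715 × 2.8/12.43 = 2.1715 × 0.22526 = 0.48915.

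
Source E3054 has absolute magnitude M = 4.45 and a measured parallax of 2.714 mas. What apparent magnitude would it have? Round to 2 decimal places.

m = 12.28

d = 1/p = 1/0.002714″ = 368.46 pc.
m − M = 5 log₁₀ d − 5 = 5 log₁₀(368.46) − 5 = 12.8320 − 5 = 7.8320.
m = M + (m − M) = 4.45 + 7.8320 = 12.28.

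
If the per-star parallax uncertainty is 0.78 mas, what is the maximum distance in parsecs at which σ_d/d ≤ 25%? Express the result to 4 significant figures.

320.5 pc

σ_d/d = σ_p/p, so the condition is σ_p/p ≤ 0.25, i.e. p ≥ σ_p/0.25.
p_min = 0.78/0.25 = 3.12 mas = 0.00312 arcsec.
d_max = 1/p_min = 1/0.00312 = 320.51 pc.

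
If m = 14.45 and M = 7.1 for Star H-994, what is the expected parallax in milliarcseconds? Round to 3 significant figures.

3.39 mas

m − M = 14.45 − 7.1 = 7.35.
d = 10^((m−M)/5 + 1) = 10^2.470 = 295.12 pc.
p = 1/d = 1/295.12 = 0.0033885 arcsec = 3.3885 mas.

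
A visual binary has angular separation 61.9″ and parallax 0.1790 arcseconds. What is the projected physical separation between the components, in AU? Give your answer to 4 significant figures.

345.8 AU

d = 1/p = 1/0.1790″ = 5.5866 pc.
At distance d (pc), an angle of θ arcsec spans θ·d AU: s = 61.9 × 5.5866 = 345.81 AU.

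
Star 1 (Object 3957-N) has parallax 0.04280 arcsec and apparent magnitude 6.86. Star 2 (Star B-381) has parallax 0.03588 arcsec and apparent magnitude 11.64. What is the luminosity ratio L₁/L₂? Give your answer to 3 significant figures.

d₁ = 1/p₁ = 1/0.04280″ = 23.364 pc; d₂ = 1/p₂ = 1/0.03588″ = 27.871 pc.
M₁ = m₁ − 5 log₁₀ d₁ + 5 = 6.86 − 6.8427 + 5 = 5.0173.
M₂ = 11.64 − 7.2258 + 5 = 9.4142.
L₁/L₂ = 10^(0.4(M₂ − M₁)) = 10^(0.4 × 4.3969) = 10^1.75876 = 57.38.

L₁/L₂ = 57.4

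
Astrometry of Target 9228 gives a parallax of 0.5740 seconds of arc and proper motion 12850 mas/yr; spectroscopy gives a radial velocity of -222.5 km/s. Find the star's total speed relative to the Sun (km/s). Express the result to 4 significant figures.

d = 1/p = 1/0.5740″ = 1.7422 pc.
μ = 12850 mas/yr = 12.85 ″/yr.
v_t = 4.740 μ d = 4.740 × 12.85 × 1.7422 = 106.12 km/s.
v = √(v_r² + v_t²) = √((-222.5)² + 106.12²) = √60767.7 = 246.51 km/s.

246.5 km/s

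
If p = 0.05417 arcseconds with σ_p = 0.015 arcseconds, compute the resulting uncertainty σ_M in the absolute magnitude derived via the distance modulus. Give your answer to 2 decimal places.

M = m − 5 log₁₀ d + 5 = m + 5 log₁₀ p + 5, so ∂M/∂p = 5/(p ln 10).
σ_M = (5/ln 10) · (σ_p/p) = 2.1715 × 0.015/0.05417 = 2.1715 × 0.27691 = 0.60131.

σ_M = 0.60 mag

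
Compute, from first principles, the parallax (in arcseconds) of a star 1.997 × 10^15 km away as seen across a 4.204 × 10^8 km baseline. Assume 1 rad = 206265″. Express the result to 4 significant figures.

0.04342 arcsec

θ ≈ B/d = (4.204 × 10^8) / (1.997 × 10^15) = 2.1052 × 10^-7 rad.
In arcseconds: 2.1052 × 10^-7 × 206265 = 0.043423″.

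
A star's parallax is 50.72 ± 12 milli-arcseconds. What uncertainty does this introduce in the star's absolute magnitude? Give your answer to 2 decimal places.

σ_M = 0.51 mag

M = m − 5 log₁₀ d + 5 = m + 5 log₁₀ p + 5, so ∂M/∂p = 5/(p ln 10).
σ_M = (5/ln 10) · (σ_p/p) = 2.1715 × 12/50.72 = 2.1715 × 0.23659 = 0.51376.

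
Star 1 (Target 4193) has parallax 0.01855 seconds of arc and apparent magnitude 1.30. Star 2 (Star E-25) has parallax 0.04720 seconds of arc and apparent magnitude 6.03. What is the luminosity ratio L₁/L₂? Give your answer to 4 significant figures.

L₁/L₂ = 504.9

d₁ = 1/p₁ = 1/0.01855″ = 53.908 pc; d₂ = 1/p₂ = 1/0.04720″ = 21.186 pc.
M₁ = m₁ − 5 log₁₀ d₁ + 5 = 1.30 − 8.6583 + 5 = -2.3583.
M₂ = 6.03 − 6.6302 + 5 = 4.3998.
L₁/L₂ = 10^(0.4(M₂ − M₁)) = 10^(0.4 × 6.7581) = 10^2.70324 = 504.94.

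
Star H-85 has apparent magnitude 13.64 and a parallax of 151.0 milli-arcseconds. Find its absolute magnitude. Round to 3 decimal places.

M = 14.535

d = 1/p = 1/0.1510″ = 6.6225 pc.
m − M = 5 log₁₀(6.6225) − 5 = 4.1051 − 5 = -0.8949.
M = m − (m − M) = 13.64 − (-0.8949) = 14.535.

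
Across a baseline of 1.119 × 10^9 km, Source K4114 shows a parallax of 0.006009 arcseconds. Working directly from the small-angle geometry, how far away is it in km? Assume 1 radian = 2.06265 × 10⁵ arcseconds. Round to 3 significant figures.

3.84 × 10^16 km

θ = 0.006009″ = 0.006009/206265 = 2.9132 × 10^-8 rad.
d = B/θ = (1.119 × 10^9) / (2.9132 × 10^-8) = 3.8411 × 10^16 km.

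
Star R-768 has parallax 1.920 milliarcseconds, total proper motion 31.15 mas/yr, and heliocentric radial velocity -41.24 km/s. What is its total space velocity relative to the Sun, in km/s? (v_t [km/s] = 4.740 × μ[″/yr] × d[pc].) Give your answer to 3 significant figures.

87.3 km/s

d = 1/p = 1/0.001920″ = 520.83 pc.
μ = 31.15 mas/yr = 0.03115 ″/yr.
v_t = 4.740 μ d = 4.740 × 0.03115 × 520.83 = 76.901 km/s.
v = √(v_r² + v_t²) = √((-41.24)² + 76.901²) = √7614.5 = 87.261 km/s.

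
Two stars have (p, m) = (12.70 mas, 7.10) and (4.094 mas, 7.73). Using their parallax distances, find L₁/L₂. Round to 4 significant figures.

L₁/L₂ = 0.1856

d₁ = 1/p₁ = 1/0.01270″ = 78.74 pc; d₂ = 1/p₂ = 1/0.004094″ = 244.26 pc.
M₁ = m₁ − 5 log₁₀ d₁ + 5 = 7.10 − 9.4810 + 5 = 2.6190.
M₂ = 7.73 − 11.9393 + 5 = 0.7907.
L₁/L₂ = 10^(0.4(M₂ − M₁)) = 10^(0.4 × (-1.8283)) = 10^(-0.73132) = 0.18564.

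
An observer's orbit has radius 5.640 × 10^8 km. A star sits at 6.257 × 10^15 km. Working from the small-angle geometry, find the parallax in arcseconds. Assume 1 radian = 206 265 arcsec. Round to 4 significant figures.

0.01859 arcsec

θ ≈ B/d = (5.640 × 10^8) / (6.257 × 10^15) = 9.0139 × 10^-8 rad.
In arcseconds: 9.0139 × 10^-8 × 206265 = 0.018593″.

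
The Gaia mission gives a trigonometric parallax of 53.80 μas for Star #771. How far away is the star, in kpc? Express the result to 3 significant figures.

p = 53.80 μas = 0.00005380 arcsec.
d = 1/p = 1/0.00005380 = 18587 pc.
= 18.587 kpc.

18.6 kpc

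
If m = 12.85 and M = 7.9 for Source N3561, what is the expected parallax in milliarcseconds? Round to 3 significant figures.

m − M = 12.85 − 7.9 = 4.95.
d = 10^((m−M)/5 + 1) = 10^1.990 = 97.724 pc.
p = 1/d = 1/97.724 = 0.010233 arcsec = 10.233 mas.

10.2 mas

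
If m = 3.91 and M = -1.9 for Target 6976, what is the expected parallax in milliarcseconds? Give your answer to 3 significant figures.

6.89 mas

m − M = 3.91 − (-1.9) = 5.81.
d = 10^((m−M)/5 + 1) = 10^2.162 = 145.21 pc.
p = 1/d = 1/145.21 = 0.0068866 arcsec = 6.8866 mas.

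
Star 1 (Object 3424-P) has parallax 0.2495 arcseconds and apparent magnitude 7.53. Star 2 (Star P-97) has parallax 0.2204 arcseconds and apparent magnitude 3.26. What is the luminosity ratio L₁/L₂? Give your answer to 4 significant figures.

d₁ = 1/p₁ = 1/0.2495″ = 4.008 pc; d₂ = 1/p₂ = 1/0.2204″ = 4.5372 pc.
M₁ = m₁ − 5 log₁₀ d₁ + 5 = 7.53 − 3.0146 + 5 = 9.5154.
M₂ = 3.26 − 3.2839 + 5 = 4.9761.
L₁/L₂ = 10^(0.4(M₂ − M₁)) = 10^(0.4 × (-4.5393)) = 10^(-1.81572) = 0.015286.

L₁/L₂ = 0.01529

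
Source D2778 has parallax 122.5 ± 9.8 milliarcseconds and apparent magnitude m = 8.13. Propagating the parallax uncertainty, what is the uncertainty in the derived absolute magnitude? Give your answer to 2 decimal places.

σ_M = 0.17 mag

M = m − 5 log₁₀ d + 5 = m + 5 log₁₀ p + 5, so ∂M/∂p = 5/(p ln 10).
σ_M = (5/ln 10) · (σ_p/p) = 2.1715 × 9.8/122.5 = 2.1715 × 0.08 = 0.17372.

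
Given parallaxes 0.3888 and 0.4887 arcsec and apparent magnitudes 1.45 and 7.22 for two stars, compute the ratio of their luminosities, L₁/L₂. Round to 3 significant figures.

L₁/L₂ = 321

d₁ = 1/p₁ = 1/0.3888″ = 2.572 pc; d₂ = 1/p₂ = 1/0.4887″ = 2.0462 pc.
M₁ = m₁ − 5 log₁₀ d₁ + 5 = 1.45 − 2.0514 + 5 = 4.3986.
M₂ = 7.22 − 1.5547 + 5 = 10.6653.
L₁/L₂ = 10^(0.4(M₂ − M₁)) = 10^(0.4 × 6.2667) = 10^2.50668 = 321.13.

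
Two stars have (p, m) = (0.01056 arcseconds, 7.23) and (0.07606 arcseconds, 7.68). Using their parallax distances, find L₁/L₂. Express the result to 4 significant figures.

d₁ = 1/p₁ = 1/0.01056″ = 94.697 pc; d₂ = 1/p₂ = 1/0.07606″ = 13.148 pc.
M₁ = m₁ − 5 log₁₀ d₁ + 5 = 7.23 − 9.8817 + 5 = 2.3483.
M₂ = 7.68 − 5.5943 + 5 = 7.0857.
L₁/L₂ = 10^(0.4(M₂ − M₁)) = 10^(0.4 × 4.7374) = 10^1.89496 = 78.516.

L₁/L₂ = 78.52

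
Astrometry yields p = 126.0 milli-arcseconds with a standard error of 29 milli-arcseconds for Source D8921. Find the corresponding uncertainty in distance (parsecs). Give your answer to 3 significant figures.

d = 1/p, so σ_d = σ_p / p².
σ_d = 0.0290 / (0.1260)² = 0.0290 / 0.015876 = 1.8267 pc.

1.83 pc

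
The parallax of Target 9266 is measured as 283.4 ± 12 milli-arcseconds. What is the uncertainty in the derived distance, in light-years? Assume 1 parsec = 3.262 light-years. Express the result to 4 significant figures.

0.4874 ly

d = 1/p, so σ_d = σ_p / p².
σ_d = 0.0120 / (0.2834)² = 0.0120 / 0.080316 = 0.14941 pc = 0.14941 × 3.262 ly = 0.48738 ly.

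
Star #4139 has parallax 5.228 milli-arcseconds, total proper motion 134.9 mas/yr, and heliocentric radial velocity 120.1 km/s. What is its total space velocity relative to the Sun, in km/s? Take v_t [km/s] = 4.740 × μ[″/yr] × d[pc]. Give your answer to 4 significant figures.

d = 1/p = 1/0.005228″ = 191.28 pc.
μ = 134.9 mas/yr = 0.1349 ″/yr.
v_t = 4.740 μ d = 4.740 × 0.1349 × 191.28 = 122.31 km/s.
v = √(v_r² + v_t²) = √(120.1² + 122.31²) = √29383.7 = 171.42 km/s.

171.4 km/s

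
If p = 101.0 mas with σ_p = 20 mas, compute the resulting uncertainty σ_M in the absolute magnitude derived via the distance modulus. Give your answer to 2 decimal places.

σ_M = 0.43 mag

M = m − 5 log₁₀ d + 5 = m + 5 log₁₀ p + 5, so ∂M/∂p = 5/(p ln 10).
σ_M = (5/ln 10) · (σ_p/p) = 2.1715 × 20/101.0 = 2.1715 × 0.19802 = 0.43.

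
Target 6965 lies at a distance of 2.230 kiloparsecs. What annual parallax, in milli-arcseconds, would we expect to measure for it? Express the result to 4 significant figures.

0.4484 mas

d = 2.230 kpc = 2230 pc.
p = 1/d = 1/2230 = 0.00044843 arcsec.
= 0.00044843 × 1000 = 0.44843 mas.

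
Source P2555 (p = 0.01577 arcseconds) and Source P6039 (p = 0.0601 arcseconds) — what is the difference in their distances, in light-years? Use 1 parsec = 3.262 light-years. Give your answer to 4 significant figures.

152.6 ly

d_A = 1/0.01577″ = 63.412 pc; d_B = 1/0.06010″ = 16.639 pc.
|d_B − d_A| = |16.639 − 63.412| = 46.773 pc = 46.773 × 3.262 ly = 152.57 ly.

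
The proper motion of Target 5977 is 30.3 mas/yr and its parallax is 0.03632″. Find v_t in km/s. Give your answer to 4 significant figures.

d = 1/p = 1/0.03632″ = 27.533 pc.
μ = 30.3 mas/yr = 0.0303 ″/yr.
v_t = 4.74 × μ × d = 4.74 × 0.0303 × 27.533 = 3.9543 km/s.

3.954 km/s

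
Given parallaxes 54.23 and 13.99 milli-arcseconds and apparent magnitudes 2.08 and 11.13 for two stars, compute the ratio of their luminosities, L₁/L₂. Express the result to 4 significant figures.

L₁/L₂ = 277.4

d₁ = 1/p₁ = 1/0.05423″ = 18.44 pc; d₂ = 1/p₂ = 1/0.01399″ = 71.48 pc.
M₁ = m₁ − 5 log₁₀ d₁ + 5 = 2.08 − 6.3288 + 5 = 0.7512.
M₂ = 11.13 − 9.2709 + 5 = 6.8591.
L₁/L₂ = 10^(0.4(M₂ − M₁)) = 10^(0.4 × 6.1079) = 10^2.44316 = 277.43.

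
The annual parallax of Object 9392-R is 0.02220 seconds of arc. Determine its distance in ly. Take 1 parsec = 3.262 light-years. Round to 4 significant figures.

d = 1/p = 1/0.02220 = 45.045 pc.
In light-years: 45.045 × 3.262 = 146.94 ly.

146.9 ly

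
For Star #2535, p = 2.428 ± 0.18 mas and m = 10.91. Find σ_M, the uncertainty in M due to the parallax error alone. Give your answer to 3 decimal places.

σ_M = 0.161 mag

M = m − 5 log₁₀ d + 5 = m + 5 log₁₀ p + 5, so ∂M/∂p = 5/(p ln 10).
σ_M = (5/ln 10) · (σ_p/p) = 2.1715 × 0.18/2.428 = 2.1715 × 0.074135 = 0.16098.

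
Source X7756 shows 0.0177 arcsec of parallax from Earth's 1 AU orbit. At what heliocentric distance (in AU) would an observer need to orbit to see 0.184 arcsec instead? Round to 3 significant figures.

Parallax scales linearly with baseline: p ∝ B, so B = p_target / p_Earth × 1 AU.
B = 0.184 / 0.0177 = 10.395 AU.

10.4 AU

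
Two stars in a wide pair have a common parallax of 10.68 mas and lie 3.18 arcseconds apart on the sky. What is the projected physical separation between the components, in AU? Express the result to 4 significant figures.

297.8 AU

d = 1/p = 1/0.01068″ = 93.633 pc.
At distance d (pc), an angle of θ arcsec spans θ·d AU: s = 3.18 × 93.633 = 297.75 AU.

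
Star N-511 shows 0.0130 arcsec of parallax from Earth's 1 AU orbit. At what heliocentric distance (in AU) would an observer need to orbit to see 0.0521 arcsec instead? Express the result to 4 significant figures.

Parallax scales linearly with baseline: p ∝ B, so B = p_target / p_Earth × 1 AU.
B = 0.0521 / 0.0130 = 4.0077 AU.

4.008 AU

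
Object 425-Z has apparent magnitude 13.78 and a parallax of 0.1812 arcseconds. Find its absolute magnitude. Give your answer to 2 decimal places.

M = 15.07

d = 1/p = 1/0.1812″ = 5.5188 pc.
m − M = 5 log₁₀(5.5188) − 5 = 3.7092 − 5 = -1.2908.
M = m − (m − M) = 13.78 − (-1.2908) = 15.07.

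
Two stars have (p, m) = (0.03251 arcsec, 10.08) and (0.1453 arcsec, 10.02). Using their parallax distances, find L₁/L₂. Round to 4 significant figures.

L₁/L₂ = 18.90

d₁ = 1/p₁ = 1/0.03251″ = 30.76 pc; d₂ = 1/p₂ = 1/0.1453″ = 6.8823 pc.
M₁ = m₁ − 5 log₁₀ d₁ + 5 = 10.08 − 7.4399 + 5 = 7.6401.
M₂ = 10.02 − 4.1887 + 5 = 10.8313.
L₁/L₂ = 10^(0.4(M₂ − M₁)) = 10^(0.4 × 3.1912) = 10^1.27648 = 18.901.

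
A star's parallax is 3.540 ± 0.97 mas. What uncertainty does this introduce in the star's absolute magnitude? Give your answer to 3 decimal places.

M = m − 5 log₁₀ d + 5 = m + 5 log₁₀ p + 5, so ∂M/∂p = 5/(p ln 10).
σ_M = (5/ln 10) · (σ_p/p) = 2.1715 × 0.97/3.540 = 2.1715 × 0.27401 = 0.59501.

σ_M = 0.595 mag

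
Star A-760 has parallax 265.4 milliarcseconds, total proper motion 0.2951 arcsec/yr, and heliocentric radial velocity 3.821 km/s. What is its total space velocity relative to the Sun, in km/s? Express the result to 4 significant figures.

6.510 km/s

d = 1/p = 1/0.2654″ = 3.7679 pc.
v_t = 4.740 μ d = 4.740 × 0.2951 × 3.7679 = 5.2704 km/s.
v = √(v_r² + v_t²) = √(3.821² + 5.2704²) = √42.3772 = 6.5098 km/s.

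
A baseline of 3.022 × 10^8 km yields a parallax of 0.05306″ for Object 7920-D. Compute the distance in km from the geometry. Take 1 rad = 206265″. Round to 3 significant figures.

θ = 0.05306″ = 0.05306/206265 = 2.5724 × 10^-7 rad.
d = B/θ = (3.022 × 10^8) / (2.5724 × 10^-7) = 1.1748 × 10^15 km.

1.17 × 10^15 km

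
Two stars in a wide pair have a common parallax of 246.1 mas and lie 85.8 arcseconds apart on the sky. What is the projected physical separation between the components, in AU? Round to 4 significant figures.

d = 1/p = 1/0.2461″ = 4.0634 pc.
At distance d (pc), an angle of θ arcsec spans θ·d AU: s = 85.8 × 4.0634 = 348.64 AU.

348.6 AU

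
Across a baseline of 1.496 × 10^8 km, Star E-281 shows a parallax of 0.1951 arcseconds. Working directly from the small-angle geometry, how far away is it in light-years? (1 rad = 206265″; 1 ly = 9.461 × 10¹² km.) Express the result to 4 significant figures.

θ = 0.1951″ = 0.1951/206265 = 9.4587 × 10^-7 rad.
d = B/θ = (1.496 × 10^8) / (9.4587 × 10^-7) = 1.5816 × 10^14 km = (1.5816 × 10^14) / (9.461 × 10^12) ly = 16.717 ly.

16.72 ly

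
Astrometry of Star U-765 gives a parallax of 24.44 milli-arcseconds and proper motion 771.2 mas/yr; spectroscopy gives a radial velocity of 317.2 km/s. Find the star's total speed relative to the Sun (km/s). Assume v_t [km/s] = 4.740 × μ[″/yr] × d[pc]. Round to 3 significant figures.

d = 1/p = 1/0.02444″ = 40.917 pc.
μ = 771.2 mas/yr = 0.7712 ″/yr.
v_t = 4.740 μ d = 4.740 × 0.7712 × 40.917 = 149.57 km/s.
v = √(v_r² + v_t²) = √(317.2² + 149.57²) = √122987 = 350.7 km/s.

351 km/s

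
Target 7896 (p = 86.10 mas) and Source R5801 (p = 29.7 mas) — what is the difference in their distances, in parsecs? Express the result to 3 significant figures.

22.1 pc

d_A = 1/0.08610″ = 11.614 pc; d_B = 1/0.02970″ = 33.67 pc.
|d_B − d_A| = |33.67 − 11.614| = 22.056 pc.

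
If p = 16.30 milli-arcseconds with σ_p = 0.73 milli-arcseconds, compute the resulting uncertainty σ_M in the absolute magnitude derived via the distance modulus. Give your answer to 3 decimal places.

M = m − 5 log₁₀ d + 5 = m + 5 log₁₀ p + 5, so ∂M/∂p = 5/(p ln 10).
σ_M = (5/ln 10) · (σ_p/p) = 2.1715 × 0.73/16.30 = 2.1715 × 0.044785 = 0.097251.

σ_M = 0.097 mag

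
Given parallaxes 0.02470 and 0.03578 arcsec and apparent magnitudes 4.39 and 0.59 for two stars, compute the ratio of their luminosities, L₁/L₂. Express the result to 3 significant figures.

d₁ = 1/p₁ = 1/0.02470″ = 40.486 pc; d₂ = 1/p₂ = 1/0.03578″ = 27.949 pc.
M₁ = m₁ − 5 log₁₀ d₁ + 5 = 4.39 − 8.0365 + 5 = 1.3535.
M₂ = 0.59 − 7.2318 + 5 = -1.6418.
L₁/L₂ = 10^(0.4(M₂ − M₁)) = 10^(0.4 × (-2.9953)) = 10^(-1.19812) = 0.063369.

L₁/L₂ = 0.0634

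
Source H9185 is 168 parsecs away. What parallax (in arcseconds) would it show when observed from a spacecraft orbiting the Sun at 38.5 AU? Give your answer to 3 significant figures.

p (arcsec) = B (AU) / d (pc).
p = 38.5 / 168 = 0.22917 arcsec.

0.229 arcsec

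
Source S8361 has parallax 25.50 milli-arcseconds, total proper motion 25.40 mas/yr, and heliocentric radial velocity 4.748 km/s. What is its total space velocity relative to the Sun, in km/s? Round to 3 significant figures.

6.70 km/s

d = 1/p = 1/0.02550″ = 39.216 pc.
μ = 25.40 mas/yr = 0.02540 ″/yr.
v_t = 4.740 μ d = 4.740 × 0.02540 × 39.216 = 4.7214 km/s.
v = √(v_r² + v_t²) = √(4.748² + 4.7214²) = √44.8351 = 6.6959 km/s.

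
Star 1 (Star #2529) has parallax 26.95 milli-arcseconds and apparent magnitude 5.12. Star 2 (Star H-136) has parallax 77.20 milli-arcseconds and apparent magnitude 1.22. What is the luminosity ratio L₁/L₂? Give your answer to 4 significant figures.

d₁ = 1/p₁ = 1/0.02695″ = 37.106 pc; d₂ = 1/p₂ = 1/0.07720″ = 12.953 pc.
M₁ = m₁ − 5 log₁₀ d₁ + 5 = 5.12 − 7.8472 + 5 = 2.2728.
M₂ = 1.22 − 5.5619 + 5 = 0.6581.
L₁/L₂ = 10^(0.4(M₂ − M₁)) = 10^(0.4 × (-1.6147)) = 10^(-0.64588) = 0.22601.

L₁/L₂ = 0.2260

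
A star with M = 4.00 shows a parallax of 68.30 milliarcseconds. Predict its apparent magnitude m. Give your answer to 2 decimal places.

m = 4.83

d = 1/p = 1/0.06830″ = 14.641 pc.
m − M = 5 log₁₀ d − 5 = 5 log₁₀(14.641) − 5 = 5.8279 − 5 = 0.8279.
m = M + (m − M) = 4.00 + 0.8279 = 4.83.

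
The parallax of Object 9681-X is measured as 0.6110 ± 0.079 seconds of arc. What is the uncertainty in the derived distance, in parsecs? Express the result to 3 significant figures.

d = 1/p, so σ_d = σ_p / p².
σ_d = 0.0790 / (0.6110)² = 0.0790 / 0.37332 = 0.21161 pc.

0.212 pc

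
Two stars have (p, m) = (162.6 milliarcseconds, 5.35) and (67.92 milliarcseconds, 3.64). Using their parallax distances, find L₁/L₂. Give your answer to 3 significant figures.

L₁/L₂ = 0.0361

d₁ = 1/p₁ = 1/0.1626″ = 6.1501 pc; d₂ = 1/p₂ = 1/0.06792″ = 14.723 pc.
M₁ = m₁ − 5 log₁₀ d₁ + 5 = 5.35 − 3.9444 + 5 = 6.4056.
M₂ = 3.64 − 5.8400 + 5 = 2.8000.
L₁/L₂ = 10^(0.4(M₂ − M₁)) = 10^(0.4 × (-3.6056)) = 10^(-1.44224) = 0.036121.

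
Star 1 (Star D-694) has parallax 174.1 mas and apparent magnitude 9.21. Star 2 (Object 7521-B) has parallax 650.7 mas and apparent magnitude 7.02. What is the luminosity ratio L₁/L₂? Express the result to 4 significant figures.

L₁/L₂ = 1.859

d₁ = 1/p₁ = 1/0.1741″ = 5.7438 pc; d₂ = 1/p₂ = 1/0.6507″ = 1.5368 pc.
M₁ = m₁ − 5 log₁₀ d₁ + 5 = 9.21 − 3.7960 + 5 = 10.4140.
M₂ = 7.02 − 0.9331 + 5 = 11.0869.
L₁/L₂ = 10^(0.4(M₂ − M₁)) = 10^(0.4 × 0.6729) = 10^0.26916 = 1.8585.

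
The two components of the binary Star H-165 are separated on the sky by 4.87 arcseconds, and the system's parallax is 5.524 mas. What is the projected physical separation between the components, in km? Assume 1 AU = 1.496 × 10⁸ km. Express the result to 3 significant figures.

d = 1/p = 1/0.005524″ = 181.03 pc.
At distance d (pc), an angle of θ arcsec spans θ·d AU: s = 4.87 × 181.03 = 881.62 AU.
= 881.62 × 1.496 × 10⁸ km = 1.3189 × 10^11 km.

1.32 × 10^11 km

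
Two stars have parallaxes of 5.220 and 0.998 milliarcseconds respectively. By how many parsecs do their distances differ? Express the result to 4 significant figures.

810.4 pc

d_A = 1/0.005220″ = 191.57 pc; d_B = 1/0.0009980″ = 1002 pc.
|d_B − d_A| = |1002 − 191.57| = 810.43 pc.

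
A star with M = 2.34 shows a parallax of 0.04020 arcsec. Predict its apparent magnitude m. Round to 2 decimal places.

m = 4.32

d = 1/p = 1/0.04020″ = 24.876 pc.
m − M = 5 log₁₀ d − 5 = 5 log₁₀(24.876) − 5 = 6.9789 − 5 = 1.9789.
m = M + (m − M) = 2.34 + 1.9789 = 4.32.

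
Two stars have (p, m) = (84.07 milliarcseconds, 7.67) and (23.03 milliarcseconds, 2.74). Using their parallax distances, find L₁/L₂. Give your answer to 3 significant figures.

d₁ = 1/p₁ = 1/0.08407″ = 11.895 pc; d₂ = 1/p₂ = 1/0.02303″ = 43.422 pc.
M₁ = m₁ − 5 log₁₀ d₁ + 5 = 7.67 − 5.3768 + 5 = 7.2932.
M₂ = 2.74 − 8.1885 + 5 = -0.4485.
L₁/L₂ = 10^(0.4(M₂ − M₁)) = 10^(0.4 × (-7.7417)) = 10^(-3.09668) = 0.00080042.

L₁/L₂ = 0.000800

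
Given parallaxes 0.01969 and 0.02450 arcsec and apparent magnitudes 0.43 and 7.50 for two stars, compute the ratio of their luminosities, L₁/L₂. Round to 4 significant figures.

d₁ = 1/p₁ = 1/0.01969″ = 50.787 pc; d₂ = 1/p₂ = 1/0.02450″ = 40.816 pc.
M₁ = m₁ − 5 log₁₀ d₁ + 5 = 0.43 − 8.5288 + 5 = -3.0988.
M₂ = 7.50 − 8.0542 + 5 = 4.4458.
L₁/L₂ = 10^(0.4(M₂ − M₁)) = 10^(0.4 × 7.5446) = 10^3.01784 = 1041.9.

L₁/L₂ = 1042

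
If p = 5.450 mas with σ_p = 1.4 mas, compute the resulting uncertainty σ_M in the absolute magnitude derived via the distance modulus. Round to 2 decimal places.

M = m − 5 log₁₀ d + 5 = m + 5 log₁₀ p + 5, so ∂M/∂p = 5/(p ln 10).
σ_M = (5/ln 10) · (σ_p/p) = 2.1715 × 1.4/5.450 = 2.1715 × 0.25688 = 0.55781.

σ_M = 0.56 mag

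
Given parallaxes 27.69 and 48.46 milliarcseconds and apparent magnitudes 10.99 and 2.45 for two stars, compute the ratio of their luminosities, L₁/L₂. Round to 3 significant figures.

d₁ = 1/p₁ = 1/0.02769″ = 36.114 pc; d₂ = 1/p₂ = 1/0.04846″ = 20.636 pc.
M₁ = m₁ − 5 log₁₀ d₁ + 5 = 10.99 − 7.7884 + 5 = 8.2016.
M₂ = 2.45 − 6.5731 + 5 = 0.8769.
L₁/L₂ = 10^(0.4(M₂ − M₁)) = 10^(0.4 × (-7.3247)) = 10^(-2.92988) = 0.0011752.

L₁/L₂ = 0.00118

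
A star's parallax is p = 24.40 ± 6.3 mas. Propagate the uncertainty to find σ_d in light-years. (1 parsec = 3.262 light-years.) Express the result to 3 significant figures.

34.5 ly

d = 1/p, so σ_d = σ_p / p².
σ_d = 0.00630 / (0.02440)² = 0.00630 / 0.00059536 = 10.582 pc = 10.582 × 3.262 ly = 34.518 ly.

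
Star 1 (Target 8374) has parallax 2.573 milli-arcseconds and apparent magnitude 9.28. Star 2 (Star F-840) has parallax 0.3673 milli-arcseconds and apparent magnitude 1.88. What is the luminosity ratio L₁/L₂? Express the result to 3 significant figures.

L₁/L₂ = 2.23 × 10^-5

d₁ = 1/p₁ = 1/0.002573″ = 388.65 pc; d₂ = 1/p₂ = 1/0.0003673″ = 2722.6 pc.
M₁ = m₁ − 5 log₁₀ d₁ + 5 = 9.28 − 12.9478 + 5 = 1.3322.
M₂ = 1.88 − 17.1749 + 5 = -10.2949.
L₁/L₂ = 10^(0.4(M₂ − M₁)) = 10^(0.4 × (-11.6271)) = 10^(-4.65084) = 0.000022344.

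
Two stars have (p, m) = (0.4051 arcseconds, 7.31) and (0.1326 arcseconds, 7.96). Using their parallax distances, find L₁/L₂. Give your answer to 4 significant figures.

L₁/L₂ = 0.1950

d₁ = 1/p₁ = 1/0.4051″ = 2.4685 pc; d₂ = 1/p₂ = 1/0.1326″ = 7.5415 pc.
M₁ = m₁ − 5 log₁₀ d₁ + 5 = 7.31 − 1.9622 + 5 = 10.3478.
M₂ = 7.96 − 4.3873 + 5 = 8.5727.
L₁/L₂ = 10^(0.4(M₂ − M₁)) = 10^(0.4 × (-1.7751)) = 10^(-0.71004) = 0.19497.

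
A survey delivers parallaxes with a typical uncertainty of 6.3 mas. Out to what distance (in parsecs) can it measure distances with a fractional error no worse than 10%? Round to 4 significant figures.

15.87 pc

σ_d/d = σ_p/p, so the condition is σ_p/p ≤ 0.10, i.e. p ≥ σ_p/0.10.
p_min = 6.3/0.10 = 63 mas = 0.063 arcsec.
d_max = 1/p_min = 1/0.063 = 15.873 pc.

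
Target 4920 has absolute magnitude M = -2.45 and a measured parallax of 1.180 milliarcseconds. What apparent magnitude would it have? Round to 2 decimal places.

m = 7.19

d = 1/p = 1/0.001180″ = 847.46 pc.
m − M = 5 log₁₀ d − 5 = 5 log₁₀(847.46) − 5 = 14.6406 − 5 = 9.6406.
m = M + (m − M) = -2.45 + 9.6406 = 7.19.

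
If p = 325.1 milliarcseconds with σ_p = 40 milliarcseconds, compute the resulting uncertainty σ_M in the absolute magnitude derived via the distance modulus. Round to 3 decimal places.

σ_M = 0.267 mag

M = m − 5 log₁₀ d + 5 = m + 5 log₁₀ p + 5, so ∂M/∂p = 5/(p ln 10).
σ_M = (5/ln 10) · (σ_p/p) = 2.1715 × 40/325.1 = 2.1715 × 0.12304 = 0.26718.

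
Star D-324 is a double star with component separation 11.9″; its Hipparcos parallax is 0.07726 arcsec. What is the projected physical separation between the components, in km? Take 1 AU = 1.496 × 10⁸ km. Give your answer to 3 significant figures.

2.30 × 10^10 km

d = 1/p = 1/0.07726″ = 12.943 pc.
At distance d (pc), an angle of θ arcsec spans θ·d AU: s = 11.9 × 12.943 = 154.02 AU.
= 154.02 × 1.496 × 10⁸ km = 2.3041 × 10^10 km.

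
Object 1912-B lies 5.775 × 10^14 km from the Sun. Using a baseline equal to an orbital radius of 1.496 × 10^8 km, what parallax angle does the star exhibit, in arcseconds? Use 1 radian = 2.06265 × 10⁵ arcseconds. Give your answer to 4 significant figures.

θ ≈ B/d = (1.496 × 10^8) / (5.775 × 10^14) = 2.5905 × 10^-7 rad.
In arcseconds: 2.5905 × 10^-7 × 206265 = 0.053433″.

0.05343 arcsec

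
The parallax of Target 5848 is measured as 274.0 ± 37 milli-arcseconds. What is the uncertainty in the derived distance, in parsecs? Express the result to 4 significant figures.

d = 1/p, so σ_d = σ_p / p².
σ_d = 0.0370 / (0.2740)² = 0.0370 / 0.075076 = 0.49283 pc.

0.4928 pc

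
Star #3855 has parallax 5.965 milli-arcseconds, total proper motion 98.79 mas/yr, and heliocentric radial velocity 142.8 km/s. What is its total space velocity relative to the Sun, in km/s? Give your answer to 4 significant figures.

163.0 km/s

d = 1/p = 1/0.005965″ = 167.64 pc.
μ = 98.79 mas/yr = 0.09879 ″/yr.
v_t = 4.740 μ d = 4.740 × 0.09879 × 167.64 = 78.5 km/s.
v = √(v_r² + v_t²) = √(142.8² + 78.5²) = √26554.1 = 162.95 km/s.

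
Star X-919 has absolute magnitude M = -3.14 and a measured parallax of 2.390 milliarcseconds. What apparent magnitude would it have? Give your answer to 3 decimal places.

m = 4.968

d = 1/p = 1/0.002390″ = 418.41 pc.
m − M = 5 log₁₀ d − 5 = 5 log₁₀(418.41) − 5 = 13.1080 − 5 = 8.1080.
m = M + (m − M) = -3.14 + 8.1080 = 4.968.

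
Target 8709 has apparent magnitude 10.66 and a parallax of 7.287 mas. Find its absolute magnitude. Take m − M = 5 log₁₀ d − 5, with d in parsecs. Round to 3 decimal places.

d = 1/p = 1/0.007287″ = 137.23 pc.
m − M = 5 log₁₀(137.23) − 5 = 10.6872 − 5 = 5.6872.
M = m − (m − M) = 10.66 − 5.6872 = 4.973.

M = 4.973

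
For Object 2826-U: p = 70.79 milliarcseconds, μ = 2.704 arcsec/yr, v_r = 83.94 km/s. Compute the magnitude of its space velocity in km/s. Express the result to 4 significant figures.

d = 1/p = 1/0.07079″ = 14.126 pc.
v_t = 4.740 μ d = 4.740 × 2.704 × 14.126 = 181.05 km/s.
v = √(v_r² + v_t²) = √(83.94² + 181.05²) = √39825 = 199.56 km/s.

199.6 km/s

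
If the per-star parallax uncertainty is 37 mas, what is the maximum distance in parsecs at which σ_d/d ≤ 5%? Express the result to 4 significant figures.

σ_d/d = σ_p/p, so the condition is σ_p/p ≤ 0.05, i.e. p ≥ σ_p/0.05.
p_min = 37/0.05 = 740 mas = 0.74 arcsec.
d_max = 1/p_min = 1/0.74 = 1.3514 pc.

1.351 pc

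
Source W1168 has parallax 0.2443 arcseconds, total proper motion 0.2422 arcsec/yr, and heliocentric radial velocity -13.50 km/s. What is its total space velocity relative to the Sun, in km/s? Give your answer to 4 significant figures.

14.29 km/s

d = 1/p = 1/0.2443″ = 4.0933 pc.
v_t = 4.740 μ d = 4.740 × 0.2422 × 4.0933 = 4.6992 km/s.
v = √(v_r² + v_t²) = √((-13.50)² + 4.6992²) = √204.332 = 14.294 km/s.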